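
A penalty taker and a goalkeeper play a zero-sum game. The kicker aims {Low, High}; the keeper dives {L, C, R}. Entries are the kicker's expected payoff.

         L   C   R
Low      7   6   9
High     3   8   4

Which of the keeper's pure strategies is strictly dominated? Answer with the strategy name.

L holds the kicker's payoff strictly below R in every row: 7 < 9, 3 < 4.
So R is strictly dominated for the keeper.

R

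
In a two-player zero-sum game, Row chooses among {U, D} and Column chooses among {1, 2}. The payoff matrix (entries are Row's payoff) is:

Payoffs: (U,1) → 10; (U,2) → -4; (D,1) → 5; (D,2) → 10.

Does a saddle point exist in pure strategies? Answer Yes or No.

Row minima: U → -4, D → 5; maximin = 5.
Column maxima: 1 → 10, 2 → 10; minimax = 10.
5 ≠ 10, so no pure-strategy equilibrium exists.

No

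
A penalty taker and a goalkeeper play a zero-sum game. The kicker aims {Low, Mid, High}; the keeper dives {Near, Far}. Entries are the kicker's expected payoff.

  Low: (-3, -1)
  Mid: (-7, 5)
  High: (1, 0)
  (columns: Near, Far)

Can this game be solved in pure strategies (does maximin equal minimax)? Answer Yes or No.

No

Row minima: Low → -3, Mid → -7, High → 0; maximin = 0.
Column maxima: Near → 1, Far → 5; minimax = 1.
0 ≠ 1, so no pure-strategy equilibrium exists.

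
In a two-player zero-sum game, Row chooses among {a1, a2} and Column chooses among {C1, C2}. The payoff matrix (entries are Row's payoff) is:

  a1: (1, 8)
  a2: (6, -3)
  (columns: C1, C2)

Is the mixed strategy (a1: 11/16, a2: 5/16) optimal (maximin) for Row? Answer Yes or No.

No

Against C1 this mix gives (11/16)·1 + (5/16)·6 = 41/16.
Against C2 this mix gives (11/16)·8 + (5/16)·(-3) = 73/16.
Column will play C1, holding Row to 41/16. Shifting weight toward the row that does better against C1 would raise this floor (the equalizing mix achieves 51/16 against both C1 and C2), so the proposed strategy is not optimal.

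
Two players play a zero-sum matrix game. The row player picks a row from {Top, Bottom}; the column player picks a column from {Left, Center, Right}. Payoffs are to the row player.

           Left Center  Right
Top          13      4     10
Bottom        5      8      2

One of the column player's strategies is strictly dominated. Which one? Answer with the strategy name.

Right holds the row player's payoff strictly below Left in every row: 10 < 13, 2 < 5.
So Left is strictly dominated for the column player.

Left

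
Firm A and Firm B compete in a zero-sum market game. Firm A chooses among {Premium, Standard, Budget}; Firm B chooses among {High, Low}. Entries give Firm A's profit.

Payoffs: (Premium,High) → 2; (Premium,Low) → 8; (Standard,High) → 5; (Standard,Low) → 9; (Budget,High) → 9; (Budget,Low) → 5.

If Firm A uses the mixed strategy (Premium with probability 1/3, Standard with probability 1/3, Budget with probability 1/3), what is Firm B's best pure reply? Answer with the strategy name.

If Firm B plays High, Firm A's expected payoff is (1/3)·2 + (1/3)·5 + (1/3)·9 = 16/3.
If Firm B plays Low, Firm A's expected payoff is (1/3)·8 + (1/3)·9 + (1/3)·5 = 22/3.
Firm B minimizes Firm A's payoff; the smallest is 16/3, so the best response is High.

High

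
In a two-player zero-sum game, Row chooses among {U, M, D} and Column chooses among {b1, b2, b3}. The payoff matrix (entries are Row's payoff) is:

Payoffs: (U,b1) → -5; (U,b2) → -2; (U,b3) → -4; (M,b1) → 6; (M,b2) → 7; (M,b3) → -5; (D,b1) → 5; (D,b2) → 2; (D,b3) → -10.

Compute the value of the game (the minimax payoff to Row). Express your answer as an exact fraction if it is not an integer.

Row minima: U → -5, M → -5, D → -10; maximin = -5.
Column maxima: b1 → 6, b2 → 7, b3 → -4; minimax = -4.
-5 ≠ -4, so there is no saddle point; optimal play is mixed.
D is strictly dominated by M, so Row never plays it.
With D eliminated, b2 is strictly dominated by b1 (it gives Row strictly more in every remaining row), so Column never plays it.
On the remaining 2×2 (U, M vs b1, b3):
Let Row play U with probability p. Expected payoff against b1: (-5)p + 6(1−p) = −11p + 6; against b3: (-4)p + (-5)(1−p) = p − 5.
Setting these equal: −11p + 6 = p − 5 ⇒ −12p = -11 ⇒ p = 11/12, and the value is (-11)·(11/12) + 6 = -49/12.
For Column: with q = P(b1), equating U's and M's payoffs gives −q − 4 = 11q − 5 ⇒ q = 1/12.

-49/12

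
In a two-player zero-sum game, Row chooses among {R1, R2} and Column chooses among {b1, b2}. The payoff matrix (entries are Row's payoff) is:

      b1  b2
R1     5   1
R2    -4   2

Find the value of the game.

Row minima: R1 → 1, R2 → -4; maximin = 1.
Column maxima: b1 → 5, b2 → 2; minimax = 2.
1 ≠ 2, so there is no saddle point; optimal play is mixed.
Let Row play R1 with probability p. Expected payoff against b1: 5p + (-4)(1−p) = 9p − 4; against b2: 1p + 2(1−p) = −p + 2.
Setting these equal: 9p − 4 = −p + 2 ⇒ 10p = 6 ⇒ p = 3/5, and the value is (9)·(3/5) − 4 = 7/5.
For Column: with q = P(b1), equating R1's and R2's payoffs gives 4q + 1 = −6q + 2 ⇒ q = 1/10.

7/5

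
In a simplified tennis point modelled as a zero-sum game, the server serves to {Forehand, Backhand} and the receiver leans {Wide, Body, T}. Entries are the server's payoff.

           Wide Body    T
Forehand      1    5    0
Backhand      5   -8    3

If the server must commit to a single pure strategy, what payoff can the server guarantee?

Row minima: Forehand → 0, Backhand → -8.
The best of these is 0.

0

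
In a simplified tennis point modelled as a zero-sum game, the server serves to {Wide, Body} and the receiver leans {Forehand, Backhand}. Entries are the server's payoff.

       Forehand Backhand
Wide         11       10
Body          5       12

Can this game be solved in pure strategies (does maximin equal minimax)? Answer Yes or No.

No

Row minima: Wide → 10, Body → 5; maximin = 10.
Column maxima: Forehand → 11, Backhand → 12; minimax = 11.
10 ≠ 11, so no pure-strategy equilibrium exists.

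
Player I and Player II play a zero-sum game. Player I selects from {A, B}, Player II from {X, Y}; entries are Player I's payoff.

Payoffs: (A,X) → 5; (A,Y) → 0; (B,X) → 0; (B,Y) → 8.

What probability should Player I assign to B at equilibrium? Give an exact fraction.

Row minima: A → 0, B → 0; maximin = 0.
Column maxima: X → 5, Y → 8; minimax = 5.
0 ≠ 5, so there is no saddle point; optimal play is mixed.
Let Player I play A with probability p. Expected payoff against X: 5p + 0(1−p) = 5p; against Y: 0p + 8(1−p) = −8p + 8.
Setting these equal: 5p = −8p + 8 ⇒ 13p = 8 ⇒ p = 8/13, and the value is (5)·(8/13) = 40/13.
For Player II: with q = P(X), equating A's and B's payoffs gives 5q = −8q + 8 ⇒ q = 8/13.

5/13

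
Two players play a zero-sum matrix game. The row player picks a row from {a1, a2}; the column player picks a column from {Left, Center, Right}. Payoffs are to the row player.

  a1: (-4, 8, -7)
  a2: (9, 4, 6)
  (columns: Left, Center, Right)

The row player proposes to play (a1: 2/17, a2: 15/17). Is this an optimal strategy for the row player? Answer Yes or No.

Against Left this mix gives (2/17)·(-4) + (15/17)·9 = 127/17.
Against Center this mix gives (2/17)·8 + (15/17)·4 = 76/17.
Against Right this mix gives (2/17)·(-7) + (15/17)·6 = 76/17.
All of the column player's active replies (Center, Right) yield 76/17, and no column does worse for the row player. The mix makes the column player indifferent and guarantees 76/17, so it is optimal.

Yes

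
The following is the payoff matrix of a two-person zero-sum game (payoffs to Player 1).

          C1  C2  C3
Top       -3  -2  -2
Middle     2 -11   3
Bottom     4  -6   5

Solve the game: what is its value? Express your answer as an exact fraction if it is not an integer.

-26/11

Row minima: Top → -3, Middle → -11, Bottom → -6; maximin = -3.
Column maxima: C1 → 4, C2 → -2, C3 → 5; minimax = -2.
-3 ≠ -2, so there is no saddle point; optimal play is mixed.
Middle is strictly dominated by Bottom, so Player 1 never plays it.
C3 is strictly dominated by C1 (it gives Player 1 strictly more in every row), so Player 2 never plays it.
On the remaining 2×2 (Top, Bottom vs C1, C2):
Let Player 1 play Top with probability p. Expected payoff against C1: (-3)p + 4(1−p) = −7p + 4; against C2: (-2)p + (-6)(1−p) = 4p − 6.
Setting these equal: −7p + 4 = 4p − 6 ⇒ −11p = -10 ⇒ p = 10/11, and the value is (-7)·(10/11) + 4 = -26/11.
For Player 2: with q = P(C1), equating Top's and Bottom's payoffs gives −q − 2 = 10q − 6 ⇒ q = 4/11.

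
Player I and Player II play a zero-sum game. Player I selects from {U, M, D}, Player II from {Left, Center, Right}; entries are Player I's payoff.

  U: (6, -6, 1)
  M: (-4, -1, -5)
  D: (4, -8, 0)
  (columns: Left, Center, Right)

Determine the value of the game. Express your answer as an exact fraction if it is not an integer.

Row minima: U → -6, M → -5, D → -8; maximin = -5.
Column maxima: Left → 6, Center → -1, Right → 1; minimax = -1.
-5 ≠ -1, so there is no saddle point; optimal play is mixed.
D is strictly dominated by U, so Player I never plays it.
Left is strictly dominated by Right (it gives Player I strictly more in every row), so Player II never plays it.
On the remaining 2×2 (U, M vs Center, Right):
Let Player I play U with probability p. Expected payoff against Center: (-6)p + (-1)(1−p) = −5p − 1; against Right: 1p + (-5)(1−p) = 6p − 5.
Setting these equal: −5p − 1 = 6p − 5 ⇒ −11p = -4 ⇒ p = 4/11, and the value is (-5)·(4/11) − 1 = -31/11.
For Player II: with q = P(Center), equating U's and M's payoffs gives −7q + 1 = 4q − 5 ⇒ q = 6/11.

-31/11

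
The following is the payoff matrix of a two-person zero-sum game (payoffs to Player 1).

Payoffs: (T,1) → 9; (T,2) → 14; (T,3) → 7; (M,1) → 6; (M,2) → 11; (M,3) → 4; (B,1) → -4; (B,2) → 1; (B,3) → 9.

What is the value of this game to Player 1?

109/15

Row minima: T → 7, M → 4, B → -4; maximin = 7.
Column maxima: 1 → 9, 2 → 14, 3 → 9; minimax = 9.
7 ≠ 9, so there is no saddle point; optimal play is mixed.
M is strictly dominated by T, so Player 1 never plays it.
2 is strictly dominated by 1 (it gives Player 1 strictly more in every row), so Player 2 never plays it.
On the remaining 2×2 (T, B vs 1, 3):
Let Player 1 play T with probability p. Expected payoff against 1: 9p + (-4)(1−p) = 13p − 4; against 3: 7p + 9(1−p) = −2p + 9.
Setting these equal: 13p − 4 = −2p + 9 ⇒ 15p = 13 ⇒ p = 13/15, and the value is (13)·(13/15) − 4 = 109/15.
For Player 2: with q = P(1), equating T's and B's payoffs gives 2q + 7 = −13q + 9 ⇒ q = 2/15.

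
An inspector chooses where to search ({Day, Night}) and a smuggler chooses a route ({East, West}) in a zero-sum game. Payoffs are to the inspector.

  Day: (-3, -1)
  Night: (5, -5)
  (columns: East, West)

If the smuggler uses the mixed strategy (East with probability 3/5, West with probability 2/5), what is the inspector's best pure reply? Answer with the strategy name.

Night

Expected payoff of Day: (3/5)·(-3) + (2/5)·(-1) = -11/5.
Expected payoff of Night: (3/5)·5 + (2/5)·(-5) = 1.
The largest is 1, so the inspector's best response is Night.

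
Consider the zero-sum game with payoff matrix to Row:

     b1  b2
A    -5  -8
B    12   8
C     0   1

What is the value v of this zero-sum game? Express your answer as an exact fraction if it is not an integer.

8

Row minima: A → -8, B → 8, C → 0; maximin = 8.
Column maxima: b1 → 12, b2 → 8; minimax = 8.
Since maximin = minimax = 8, there is a saddle point and the value is 8.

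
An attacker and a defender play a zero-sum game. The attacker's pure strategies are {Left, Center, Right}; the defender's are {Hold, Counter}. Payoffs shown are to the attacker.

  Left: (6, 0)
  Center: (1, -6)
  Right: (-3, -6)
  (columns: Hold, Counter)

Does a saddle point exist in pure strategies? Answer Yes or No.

Yes

Row minima: Left → 0, Center → -6, Right → -6; maximin = 0.
Column maxima: Hold → 6, Counter → 0; minimax = 0.
maximin = minimax = 0, so a saddle point exists.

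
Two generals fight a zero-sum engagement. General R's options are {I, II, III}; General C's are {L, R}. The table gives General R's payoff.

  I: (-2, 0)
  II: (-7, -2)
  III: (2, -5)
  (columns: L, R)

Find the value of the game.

Row minima: I → -2, II → -7, III → -5; maximin = -2.
Column maxima: L → 2, R → 0; minimax = 0.
-2 ≠ 0, so there is no saddle point; optimal play is mixed.
II is strictly dominated by I, so General R never plays it.
On the remaining 2×2 (I, III vs L, R):
Let General R play I with probability p. Expected payoff against L: (-2)p + 2(1−p) = −4p + 2; against R: 0p + (-5)(1−p) = 5p − 5.
Setting these equal: −4p + 2 = 5p − 5 ⇒ −9p = -7 ⇒ p = 7/9, and the value is (-4)·(7/9) + 2 = -10/9.
For General C: with q = P(L), equating I's and III's payoffs gives −2q = 7q − 5 ⇒ q = 5/9.

-10/9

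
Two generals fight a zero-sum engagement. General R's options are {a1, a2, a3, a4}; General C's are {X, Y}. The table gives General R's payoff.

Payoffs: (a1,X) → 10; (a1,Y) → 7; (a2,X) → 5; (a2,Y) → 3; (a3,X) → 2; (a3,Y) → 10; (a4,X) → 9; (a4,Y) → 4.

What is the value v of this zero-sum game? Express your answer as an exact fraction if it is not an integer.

Row minima: a1 → 7, a2 → 3, a3 → 2, a4 → 4; maximin = 7.
Column maxima: X → 10, Y → 10; minimax = 10.
7 ≠ 10, so there is no saddle point; optimal play is mixed.
a2 is strictly dominated by a1, so General R never plays it.
a4 is strictly dominated by a1, so General R never plays it.
On the remaining 2×2 (a1, a3 vs X, Y):
Let General R play a1 with probability p. Expected payoff against X: 10p + 2(1−p) = 8p + 2; against Y: 7p + 10(1−p) = −3p + 10.
Setting these equal: 8p + 2 = −3p + 10 ⇒ 11p = 8 ⇒ p = 8/11, and the value is (8)·(8/11) + 2 = 86/11.
For General C: with q = P(X), equating a1's and a3's payoffs gives 3q + 7 = −8q + 10 ⇒ q = 3/11.

86/11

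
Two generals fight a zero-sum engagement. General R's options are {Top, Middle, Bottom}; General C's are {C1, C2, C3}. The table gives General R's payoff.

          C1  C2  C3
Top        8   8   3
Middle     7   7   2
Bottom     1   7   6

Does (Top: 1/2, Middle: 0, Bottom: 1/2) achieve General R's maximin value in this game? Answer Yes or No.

Yes

Against C1 this mix gives (1/2)·8 + (1/2)·1 = 9/2.
Against C2 this mix gives (1/2)·8 + (1/2)·7 = 15/2.
Against C3 this mix gives (1/2)·3 + (1/2)·6 = 9/2.
All of General C's active replies (C1, C3) yield 9/2, and no column does worse for General R. The mix makes General C indifferent and guarantees 9/2, so it is optimal.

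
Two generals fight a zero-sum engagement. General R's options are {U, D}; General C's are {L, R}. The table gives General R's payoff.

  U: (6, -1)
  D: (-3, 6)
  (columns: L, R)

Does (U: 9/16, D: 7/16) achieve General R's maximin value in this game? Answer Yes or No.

Yes

Against L this mix gives (9/16)·6 + (7/16)·(-3) = 33/16.
Against R this mix gives (9/16)·(-1) + (7/16)·6 = 33/16.
All of General C's active replies (L, R) yield 33/16, and no column does worse for General R. The mix makes General C indifferent and guarantees 33/16, so it is optimal.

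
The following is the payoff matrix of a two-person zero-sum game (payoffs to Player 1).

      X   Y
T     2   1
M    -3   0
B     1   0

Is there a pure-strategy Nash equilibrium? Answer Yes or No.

Yes

Row minima: T → 1, M → -3, B → 0; maximin = 1.
Column maxima: X → 2, Y → 1; minimax = 1.
maximin = minimax = 1, so a saddle point exists.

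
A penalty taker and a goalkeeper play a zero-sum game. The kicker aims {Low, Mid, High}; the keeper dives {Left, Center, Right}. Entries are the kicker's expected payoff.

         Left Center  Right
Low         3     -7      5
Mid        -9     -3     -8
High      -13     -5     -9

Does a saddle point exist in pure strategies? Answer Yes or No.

No

Row minima: Low → -7, Mid → -9, High → -13; maximin = -7.
Column maxima: Left → 3, Center → -3, Right → 5; minimax = -3.
-7 ≠ -3, so no pure-strategy equilibrium exists.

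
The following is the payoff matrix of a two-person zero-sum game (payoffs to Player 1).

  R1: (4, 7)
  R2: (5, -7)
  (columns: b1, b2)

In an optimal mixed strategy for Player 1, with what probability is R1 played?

4/5

Row minima: R1 → 4, R2 → -7; maximin = 4.
Column maxima: b1 → 5, b2 → 7; minimax = 5.
4 ≠ 5, so there is no saddle point; optimal play is mixed.
Let Player 1 play R1 with probability p. Expected payoff against b1: 4p + 5(1−p) = −p + 5; against b2: 7p + (-7)(1−p) = 14p − 7.
Setting these equal: −p + 5 = 14p − 7 ⇒ −15p = -12 ⇒ p = 4/5, and the value is (-1)·(4/5) + 5 = 21/5.
For Player 2: with q = P(b1), equating R1's and R2's payoffs gives −3q + 7 = 12q − 7 ⇒ q = 14/15.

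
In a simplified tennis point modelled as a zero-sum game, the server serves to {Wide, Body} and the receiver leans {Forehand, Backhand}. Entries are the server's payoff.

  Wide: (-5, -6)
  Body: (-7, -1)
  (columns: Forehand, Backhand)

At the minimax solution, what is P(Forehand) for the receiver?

Row minima: Wide → -6, Body → -7; maximin = -6.
Column maxima: Forehand → -5, Backhand → -1; minimax = -5.
-6 ≠ -5, so there is no saddle point; optimal play is mixed.
Let the server play Wide with probability p. Expected payoff against Forehand: (-5)p + (-7)(1−p) = 2p − 7; against Backhand: (-6)p + (-1)(1−p) = −5p − 1.
Setting these equal: 2p − 7 = −5p − 1 ⇒ 7p = 6 ⇒ p = 6/7, and the value is (2)·(6/7) − 7 = -37/7.
For the receiver: with q = P(Forehand), equating Wide's and Body's payoffs gives q − 6 = −6q − 1 ⇒ q = 5/7.

5/7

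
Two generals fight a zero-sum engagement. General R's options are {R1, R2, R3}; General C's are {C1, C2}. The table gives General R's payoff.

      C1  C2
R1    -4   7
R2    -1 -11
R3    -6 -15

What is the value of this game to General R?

Row minima: R1 → -4, R2 → -11, R3 → -15; maximin = -4.
Column maxima: C1 → -1, C2 → 7; minimax = -1.
-4 ≠ -1, so there is no saddle point; optimal play is mixed.
R3 is strictly dominated by R1, so General R never plays it.
On the remaining 2×2 (R1, R2 vs C1, C2):
Let General R play R1 with probability p. Expected payoff against C1: (-4)p + (-1)(1−p) = −3p − 1; against C2: 7p + (-11)(1−p) = 18p − 11.
Setting these equal: −3p − 1 = 18p − 11 ⇒ −21p = -10 ⇒ p = 10/21, and the value is (-3)·(10/21) − 1 = -17/7.
For General C: with q = P(C1), equating R1's and R2's payoffs gives −11q + 7 = 10q − 11 ⇒ q = 6/7.

-17/7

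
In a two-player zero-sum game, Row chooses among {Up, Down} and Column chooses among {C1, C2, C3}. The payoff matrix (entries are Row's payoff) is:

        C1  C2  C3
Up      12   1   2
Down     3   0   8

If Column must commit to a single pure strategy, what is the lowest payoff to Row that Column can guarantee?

1

Column maxima: C1 → 12, C2 → 1, C3 → 8.
The smallest of these is 1.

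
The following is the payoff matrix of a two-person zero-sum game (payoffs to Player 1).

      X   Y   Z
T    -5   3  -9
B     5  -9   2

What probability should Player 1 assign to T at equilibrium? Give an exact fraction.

11/23

Row minima: T → -9, B → -9; maximin = -9.
Column maxima: X → 5, Y → 3, Z → 2; minimax = 2.
-9 ≠ 2, so there is no saddle point; optimal play is mixed.
X is strictly dominated by Z (it gives Player 1 strictly more in every row), so Player 2 never plays it.
On the remaining 2×2 (T, B vs Y, Z):
Let Player 1 play T with probability p. Expected payoff against Y: 3p + (-9)(1−p) = 12p − 9; against Z: (-9)p + 2(1−p) = −11p + 2.
Setting these equal: 12p − 9 = −11p + 2 ⇒ 23p = 11 ⇒ p = 11/23, and the value is (12)·(11/23) − 9 = -75/23.
For Player 2: with q = P(Y), equating T's and B's payoffs gives 12q − 9 = −11q + 2 ⇒ q = 11/23.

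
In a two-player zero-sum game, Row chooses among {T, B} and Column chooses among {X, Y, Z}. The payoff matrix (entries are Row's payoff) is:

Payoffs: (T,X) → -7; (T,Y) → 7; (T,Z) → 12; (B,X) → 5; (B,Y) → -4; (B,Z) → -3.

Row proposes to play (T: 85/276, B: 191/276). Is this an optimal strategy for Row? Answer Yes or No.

Against X this mix gives (85/276)·(-7) + (191/276)·5 = 30/23.
Against Y this mix gives (85/276)·7 + (191/276)·(-4) = -169/276.
Against Z this mix gives (85/276)·12 + (191/276)·(-3) = 149/92.
Column will play Y, holding Row to -169/276. Shifting weight toward the row that does better against Y would raise this floor (the equalizing mix achieves 7/23 against both Y and X), so the proposed strategy is not optimal.

No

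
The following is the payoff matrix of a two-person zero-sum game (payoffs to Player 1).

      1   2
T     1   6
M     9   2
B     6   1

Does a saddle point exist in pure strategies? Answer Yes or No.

Row minima: T → 1, M → 2, B → 1; maximin = 2.
Column maxima: 1 → 9, 2 → 6; minimax = 6.
2 ≠ 6, so no pure-strategy equilibrium exists.

No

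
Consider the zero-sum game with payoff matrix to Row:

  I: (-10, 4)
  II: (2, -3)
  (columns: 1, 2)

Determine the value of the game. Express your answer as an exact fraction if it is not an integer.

-22/19

Row minima: I → -10, II → -3; maximin = -3.
Column maxima: 1 → 2, 2 → 4; minimax = 2.
-3 ≠ 2, so there is no saddle point; optimal play is mixed.
Let Row play I with probability p. Expected payoff against 1: (-10)p + 2(1−p) = −12p + 2; against 2: 4p + (-3)(1−p) = 7p − 3.
Setting these equal: −12p + 2 = 7p − 3 ⇒ −19p = -5 ⇒ p = 5/19, and the value is (-12)·(5/19) + 2 = -22/19.
For Column: with q = P(1), equating I's and II's payoffs gives −14q + 4 = 5q − 3 ⇒ q = 7/19.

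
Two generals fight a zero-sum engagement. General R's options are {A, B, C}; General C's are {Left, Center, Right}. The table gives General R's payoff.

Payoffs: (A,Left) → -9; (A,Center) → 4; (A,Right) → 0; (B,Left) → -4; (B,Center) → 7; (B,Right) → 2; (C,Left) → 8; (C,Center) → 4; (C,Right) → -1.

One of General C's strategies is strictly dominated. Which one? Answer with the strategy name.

Center

Right holds General R's payoff strictly below Center in every row: 0 < 4, 2 < 7, -1 < 4.
So Center is strictly dominated for General C.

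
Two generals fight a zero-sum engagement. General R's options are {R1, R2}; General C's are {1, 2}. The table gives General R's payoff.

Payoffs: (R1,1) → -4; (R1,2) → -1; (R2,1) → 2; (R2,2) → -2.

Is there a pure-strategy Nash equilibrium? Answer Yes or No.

No

Row minima: R1 → -4, R2 → -2; maximin = -2.
Column maxima: 1 → 2, 2 → -1; minimax = -1.
-2 ≠ -1, so no pure-strategy equilibrium exists.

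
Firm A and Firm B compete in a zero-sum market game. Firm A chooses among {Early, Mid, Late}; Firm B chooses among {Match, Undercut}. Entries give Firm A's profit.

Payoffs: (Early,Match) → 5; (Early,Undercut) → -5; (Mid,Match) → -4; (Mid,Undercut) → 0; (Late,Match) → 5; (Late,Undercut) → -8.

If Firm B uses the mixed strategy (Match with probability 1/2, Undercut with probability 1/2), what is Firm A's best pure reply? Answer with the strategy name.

Early

Expected payoff of Early: (1/2)·5 + (1/2)·(-5) = 0.
Expected payoff of Mid: (1/2)·(-4) + (1/2)·0 = -2.
Expected payoff of Late: (1/2)·5 + (1/2)·(-8) = -3/2.
The largest is 0, so Firm A's best response is Early.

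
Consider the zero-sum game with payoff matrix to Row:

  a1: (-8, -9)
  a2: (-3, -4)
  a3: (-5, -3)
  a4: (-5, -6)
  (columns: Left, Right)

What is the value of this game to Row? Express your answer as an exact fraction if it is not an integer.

-11/3

Row minima: a1 → -9, a2 → -4, a3 → -5, a4 → -6; maximin = -4.
Column maxima: Left → -3, Right → -3; minimax = -3.
-4 ≠ -3, so there is no saddle point; optimal play is mixed.
a1 is strictly dominated by a2, so Row never plays it.
a4 is strictly dominated by a2, so Row never plays it.
On the remaining 2×2 (a2, a3 vs Left, Right):
Let Row play a2 with probability p. Expected payoff against Left: (-3)p + (-5)(1−p) = 2p − 5; against Right: (-4)p + (-3)(1−p) = −p − 3.
Setting these equal: 2p − 5 = −p − 3 ⇒ 3p = 2 ⇒ p = 2/3, and the value is (2)·(2/3) − 5 = -11/3.
For Column: with q = P(Left), equating a2's and a3's payoffs gives q − 4 = −2q − 3 ⇒ q = 1/3.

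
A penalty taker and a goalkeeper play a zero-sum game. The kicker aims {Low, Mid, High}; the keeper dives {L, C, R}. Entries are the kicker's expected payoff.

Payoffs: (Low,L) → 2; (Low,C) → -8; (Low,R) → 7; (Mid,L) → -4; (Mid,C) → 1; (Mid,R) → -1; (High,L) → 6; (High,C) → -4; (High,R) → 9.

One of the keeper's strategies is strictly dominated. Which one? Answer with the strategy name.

L holds the kicker's payoff strictly below R in every row: 2 < 7, -4 < -1, 6 < 9.
So R is strictly dominated for the keeper.

R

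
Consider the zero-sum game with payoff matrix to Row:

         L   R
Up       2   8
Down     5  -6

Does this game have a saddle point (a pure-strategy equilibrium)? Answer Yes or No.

Row minima: Up → 2, Down → -6; maximin = 2.
Column maxima: L → 5, R → 8; minimax = 5.
2 ≠ 5, so no pure-strategy equilibrium exists.

No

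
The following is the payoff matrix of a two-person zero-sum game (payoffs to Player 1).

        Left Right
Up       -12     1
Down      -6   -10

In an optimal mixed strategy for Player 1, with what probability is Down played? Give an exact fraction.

13/17

Row minima: Up → -12, Down → -10; maximin = -10.
Column maxima: Left → -6, Right → 1; minimax = -6.
-10 ≠ -6, so there is no saddle point; optimal play is mixed.
Let Player 1 play Up with probability p. Expected payoff against Left: (-12)p + (-6)(1−p) = −6p − 6; against Right: 1p + (-10)(1−p) = 11p − 10.
Setting these equal: −6p − 6 = 11p − 10 ⇒ −17p = -4 ⇒ p = 4/17, and the value is (-6)·(4/17) − 6 = -126/17.
For Player 2: with q = P(Left), equating Up's and Down's payoffs gives −13q + 1 = 4q − 10 ⇒ q = 11/17.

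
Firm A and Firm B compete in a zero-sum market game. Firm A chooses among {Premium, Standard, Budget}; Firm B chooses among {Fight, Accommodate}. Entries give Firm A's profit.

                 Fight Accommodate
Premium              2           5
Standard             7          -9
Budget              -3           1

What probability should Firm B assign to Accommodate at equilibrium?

5/19

Row minima: Premium → 2, Standard → -9, Budget → -3; maximin = 2.
Column maxima: Fight → 7, Accommodate → 5; minimax = 5.
2 ≠ 5, so there is no saddle point; optimal play is mixed.
Budget is strictly dominated by Premium, so Firm A never plays it.
On the remaining 2×2 (Premium, Standard vs Fight, Accommodate):
Let Firm A play Premium with probability p. Expected payoff against Fight: 2p + 7(1−p) = −5p + 7; against Accommodate: 5p + (-9)(1−p) = 14p − 9.
Setting these equal: −5p + 7 = 14p − 9 ⇒ −19p = -16 ⇒ p = 16/19, and the value is (-5)·(16/19) + 7 = 53/19.
For Firm B: with q = P(Fight), equating Premium's and Standard's payoffs gives −3q + 5 = 16q − 9 ⇒ q = 14/19.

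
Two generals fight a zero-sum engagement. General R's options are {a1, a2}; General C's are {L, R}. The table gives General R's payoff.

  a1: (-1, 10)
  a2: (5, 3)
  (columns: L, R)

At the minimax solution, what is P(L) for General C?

7/13

Row minima: a1 → -1, a2 → 3; maximin = 3.
Column maxima: L → 5, R → 10; minimax = 5.
3 ≠ 5, so there is no saddle point; optimal play is mixed.
Let General R play a1 with probability p. Expected payoff against L: (-1)p + 5(1−p) = −6p + 5; against R: 10p + 3(1−p) = 7p + 3.
Setting these equal: −6p + 5 = 7p + 3 ⇒ −13p = -2 ⇒ p = 2/13, and the value is (-6)·(2/13) + 5 = 53/13.
For General C: with q = P(L), equating a1's and a2's payoffs gives −11q + 10 = 2q + 3 ⇒ q = 7/13.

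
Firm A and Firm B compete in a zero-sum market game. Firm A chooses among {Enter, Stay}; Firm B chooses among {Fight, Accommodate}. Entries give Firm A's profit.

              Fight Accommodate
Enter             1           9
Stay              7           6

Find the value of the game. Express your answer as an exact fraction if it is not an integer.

Row minima: Enter → 1, Stay → 6; maximin = 6.
Column maxima: Fight → 7, Accommodate → 9; minimax = 7.
6 ≠ 7, so there is no saddle point; optimal play is mixed.
Let Firm A play Enter with probability p. Expected payoff against Fight: 1p + 7(1−p) = −6p + 7; against Accommodate: 9p + 6(1−p) = 3p + 6.
Setting these equal: −6p + 7 = 3p + 6 ⇒ −9p = -1 ⇒ p = 1/9, and the value is (-6)·(1/9) + 7 = 19/3.
For Firm B: with q = P(Fight), equating Enter's and Stay's payoffs gives −8q + 9 = q + 6 ⇒ q = 1/3.

19/3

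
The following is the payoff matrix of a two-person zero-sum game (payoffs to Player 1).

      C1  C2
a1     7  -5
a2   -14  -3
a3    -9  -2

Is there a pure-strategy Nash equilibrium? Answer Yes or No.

No

Row minima: a1 → -5, a2 → -14, a3 → -9; maximin = -5.
Column maxima: C1 → 7, C2 → -2; minimax = -2.
-5 ≠ -2, so no pure-strategy equilibrium exists.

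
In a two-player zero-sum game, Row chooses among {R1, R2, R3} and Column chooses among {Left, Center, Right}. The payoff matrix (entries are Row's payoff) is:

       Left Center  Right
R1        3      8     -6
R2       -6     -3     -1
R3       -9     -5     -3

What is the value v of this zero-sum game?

-39/14

Row minima: R1 → -6, R2 → -6, R3 → -9; maximin = -6.
Column maxima: Left → 3, Center → 8, Right → -1; minimax = -1.
-6 ≠ -1, so there is no saddle point; optimal play is mixed.
R3 is strictly dominated by R2, so Row never plays it.
Center is strictly dominated by Left (it gives Row strictly more in every row), so Column never plays it.
On the remaining 2×2 (R1, R2 vs Left, Right):
Let Row play R1 with probability p. Expected payoff against Left: 3p + (-6)(1−p) = 9p − 6; against Right: (-6)p + (-1)(1−p) = −5p − 1.
Setting these equal: 9p − 6 = −5p − 1 ⇒ 14p = 5 ⇒ p = 5/14, and the value is (9)·(5/14) − 6 = -39/14.
For Column: with q = P(Left), equating R1's and R2's payoffs gives 9q − 6 = −5q − 1 ⇒ q = 5/14.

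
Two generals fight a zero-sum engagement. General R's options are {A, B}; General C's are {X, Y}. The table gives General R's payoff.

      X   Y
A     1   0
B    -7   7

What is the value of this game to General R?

7/15

Row minima: A → 0, B → -7; maximin = 0.
Column maxima: X → 1, Y → 7; minimax = 1.
0 ≠ 1, so there is no saddle point; optimal play is mixed.
Let General R play A with probability p. Expected payoff against X: 1p + (-7)(1−p) = 8p − 7; against Y: 0p + 7(1−p) = −7p + 7.
Setting these equal: 8p − 7 = −7p + 7 ⇒ 15p = 14 ⇒ p = 14/15, and the value is (8)·(14/15) − 7 = 7/15.
For General C: with q = P(X), equating A's and B's payoffs gives q = −14q + 7 ⇒ q = 7/15.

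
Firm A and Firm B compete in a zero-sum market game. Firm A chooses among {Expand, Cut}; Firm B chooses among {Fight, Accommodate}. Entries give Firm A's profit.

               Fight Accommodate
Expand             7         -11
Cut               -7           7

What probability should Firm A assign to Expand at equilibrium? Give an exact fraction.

Row minima: Expand → -11, Cut → -7; maximin = -7.
Column maxima: Fight → 7, Accommodate → 7; minimax = 7.
-7 ≠ 7, so there is no saddle point; optimal play is mixed.
Let Firm A play Expand with probability p. Expected payoff against Fight: 7p + (-7)(1−p) = 14p − 7; against Accommodate: (-11)p + 7(1−p) = −18p + 7.
Setting these equal: 14p − 7 = −18p + 7 ⇒ 32p = 14 ⇒ p = 7/16, and the value is (14)·(7/16) − 7 = -7/8.
For Firm B: with q = P(Fight), equating Expand's and Cut's payoffs gives 18q − 11 = −14q + 7 ⇒ q = 9/16.

7/16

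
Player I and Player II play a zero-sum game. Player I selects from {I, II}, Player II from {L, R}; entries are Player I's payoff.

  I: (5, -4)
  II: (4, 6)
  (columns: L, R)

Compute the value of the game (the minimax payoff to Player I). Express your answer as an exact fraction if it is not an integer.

46/11

Row minima: I → -4, II → 4; maximin = 4.
Column maxima: L → 5, R → 6; minimax = 5.
4 ≠ 5, so there is no saddle point; optimal play is mixed.
Let Player I play I with probability p. Expected payoff against L: 5p + 4(1−p) = p + 4; against R: (-4)p + 6(1−p) = −10p + 6.
Setting these equal: p + 4 = −10p + 6 ⇒ 11p = 2 ⇒ p = 2/11, and the value is (1)·(2/11) + 4 = 46/11.
For Player II: with q = P(L), equating I's and II's payoffs gives 9q − 4 = −2q + 6 ⇒ q = 10/11.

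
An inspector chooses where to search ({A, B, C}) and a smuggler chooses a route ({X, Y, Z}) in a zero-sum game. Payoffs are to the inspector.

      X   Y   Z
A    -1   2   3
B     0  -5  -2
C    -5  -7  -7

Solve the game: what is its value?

Row minima: A → -1, B → -5, C → -7; maximin = -1.
Column maxima: X → 0, Y → 2, Z → 3; minimax = 0.
-1 ≠ 0, so there is no saddle point; optimal play is mixed.
C is strictly dominated by A, so the inspector never plays it.
With C eliminated, Z is strictly dominated by Y (it gives the inspector strictly more in every remaining row), so the smuggler never plays it.
On the remaining 2×2 (A, B vs X, Y):
Let the inspector play A with probability p. Expected payoff against X: (-1)p + 0(1−p) = −p; against Y: 2p + (-5)(1−p) = 7p − 5.
Setting these equal: −p = 7p − 5 ⇒ −8p = -5 ⇒ p = 5/8, and the value is (-1)·(5/8) = -5/8.
For the smuggler: with q = P(X), equating A's and B's payoffs gives −3q + 2 = 5q − 5 ⇒ q = 7/8.

-5/8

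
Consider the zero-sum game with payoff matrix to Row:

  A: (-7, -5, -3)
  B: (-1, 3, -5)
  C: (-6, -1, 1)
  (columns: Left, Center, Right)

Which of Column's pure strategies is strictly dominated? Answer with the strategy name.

Center

Left holds Row's payoff strictly below Center in every row: -7 < -5, -1 < 3, -6 < -1.
So Center is strictly dominated for Column.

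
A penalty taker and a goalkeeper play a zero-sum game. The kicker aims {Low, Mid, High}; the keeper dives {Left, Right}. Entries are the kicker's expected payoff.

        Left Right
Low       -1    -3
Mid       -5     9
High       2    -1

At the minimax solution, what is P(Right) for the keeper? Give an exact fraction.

7/17

Row minima: Low → -3, Mid → -5, High → -1; maximin = -1.
Column maxima: Left → 2, Right → 9; minimax = 2.
-1 ≠ 2, so there is no saddle point; optimal play is mixed.
Low is strictly dominated by High, so the kicker never plays it.
On the remaining 2×2 (Mid, High vs Left, Right):
Let the kicker play Mid with probability p. Expected payoff against Left: (-5)p + 2(1−p) = −7p + 2; against Right: 9p + (-1)(1−p) = 10p − 1.
Setting these equal: −7p + 2 = 10p − 1 ⇒ −17p = -3 ⇒ p = 3/17, and the value is (-7)·(3/17) + 2 = 13/17.
For the keeper: with q = P(Left), equating Mid's and High's payoffs gives −14q + 9 = 3q − 1 ⇒ q = 10/17.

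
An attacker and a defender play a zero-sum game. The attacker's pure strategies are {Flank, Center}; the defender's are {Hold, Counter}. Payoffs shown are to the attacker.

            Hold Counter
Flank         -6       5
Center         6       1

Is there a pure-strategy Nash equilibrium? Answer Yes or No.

Row minima: Flank → -6, Center → 1; maximin = 1.
Column maxima: Hold → 6, Counter → 5; minimax = 5.
1 ≠ 5, so no pure-strategy equilibrium exists.

No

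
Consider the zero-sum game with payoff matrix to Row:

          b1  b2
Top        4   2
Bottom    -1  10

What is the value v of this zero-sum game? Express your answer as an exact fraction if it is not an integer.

Row minima: Top → 2, Bottom → -1; maximin = 2.
Column maxima: b1 → 4, b2 → 10; minimax = 4.
2 ≠ 4, so there is no saddle point; optimal play is mixed.
Let Row play Top with probability p. Expected payoff against b1: 4p + (-1)(1−p) = 5p − 1; against b2: 2p + 10(1−p) = −8p + 10.
Setting these equal: 5p − 1 = −8p + 10 ⇒ 13p = 11 ⇒ p = 11/13, and the value is (5)·(11/13) − 1 = 42/13.
For Column: with q = P(b1), equating Top's and Bottom's payoffs gives 2q + 2 = −11q + 10 ⇒ q = 8/13.

42/13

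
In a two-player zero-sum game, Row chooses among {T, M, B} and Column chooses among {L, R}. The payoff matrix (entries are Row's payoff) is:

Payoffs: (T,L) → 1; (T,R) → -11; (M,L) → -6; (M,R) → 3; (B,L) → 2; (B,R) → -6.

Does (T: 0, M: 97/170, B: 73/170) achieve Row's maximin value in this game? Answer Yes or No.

Against L this mix gives (97/170)·(-6) + (73/170)·2 = -218/85.
Against R this mix gives (97/170)·3 + (73/170)·(-6) = -147/170.
Column will play L, holding Row to -218/85. Shifting weight toward the row that does better against L would raise this floor (the equalizing mix achieves -30/17 against both L and R), so the proposed strategy is not optimal.

No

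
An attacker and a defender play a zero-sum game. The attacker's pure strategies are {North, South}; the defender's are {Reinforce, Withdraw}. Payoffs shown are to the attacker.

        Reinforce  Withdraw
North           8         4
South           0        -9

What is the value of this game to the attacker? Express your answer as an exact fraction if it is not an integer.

4

Row minima: North → 4, South → -9; maximin = 4.
Column maxima: Reinforce → 8, Withdraw → 4; minimax = 4.
Since maximin = minimax = 4, there is a saddle point and the value is 4.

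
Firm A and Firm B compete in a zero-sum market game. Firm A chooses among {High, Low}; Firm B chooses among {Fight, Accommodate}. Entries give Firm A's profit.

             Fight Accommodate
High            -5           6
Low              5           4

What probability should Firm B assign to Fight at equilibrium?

1/6

Row minima: High → -5, Low → 4; maximin = 4.
Column maxima: Fight → 5, Accommodate → 6; minimax = 5.
4 ≠ 5, so there is no saddle point; optimal play is mixed.
Let Firm A play High with probability p. Expected payoff against Fight: (-5)p + 5(1−p) = −10p + 5; against Accommodate: 6p + 4(1−p) = 2p + 4.
Setting these equal: −10p + 5 = 2p + 4 ⇒ −12p = -1 ⇒ p = 1/12, and the value is (-10)·(1/12) + 5 = 25/6.
For Firm B: with q = P(Fight), equating High's and Low's payoffs gives −11q + 6 = q + 4 ⇒ q = 1/6.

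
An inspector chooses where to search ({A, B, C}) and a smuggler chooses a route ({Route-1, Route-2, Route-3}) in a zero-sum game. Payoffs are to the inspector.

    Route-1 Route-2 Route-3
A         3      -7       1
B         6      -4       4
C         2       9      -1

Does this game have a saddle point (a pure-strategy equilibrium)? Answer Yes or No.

Row minima: A → -7, B → -4, C → -1; maximin = -1.
Column maxima: Route-1 → 6, Route-2 → 9, Route-3 → 4; minimax = 4.
-1 ≠ 4, so no pure-strategy equilibrium exists.

No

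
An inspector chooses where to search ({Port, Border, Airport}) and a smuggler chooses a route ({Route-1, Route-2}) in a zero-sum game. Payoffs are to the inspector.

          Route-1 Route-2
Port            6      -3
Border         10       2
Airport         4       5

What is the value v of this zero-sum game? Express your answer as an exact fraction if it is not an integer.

14/3

Row minima: Port → -3, Border → 2, Airport → 4; maximin = 4.
Column maxima: Route-1 → 10, Route-2 → 5; minimax = 5.
4 ≠ 5, so there is no saddle point; optimal play is mixed.
Port is strictly dominated by Border, so the inspector never plays it.
On the remaining 2×2 (Border, Airport vs Route-1, Route-2):
Let the inspector play Border with probability p. Expected payoff against Route-1: 10p + 4(1−p) = 6p + 4; against Route-2: 2p + 5(1−p) = −3p + 5.
Setting these equal: 6p + 4 = −3p + 5 ⇒ 9p = 1 ⇒ p = 1/9, and the value is (6)·(1/9) + 4 = 14/3.
For the smuggler: with q = P(Route-1), equating Border's and Airport's payoffs gives 8q + 2 = −q + 5 ⇒ q = 1/3.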